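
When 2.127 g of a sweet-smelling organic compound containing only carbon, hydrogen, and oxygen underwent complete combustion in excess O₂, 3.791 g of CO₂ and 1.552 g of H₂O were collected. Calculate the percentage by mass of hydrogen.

mol C = 3.791 g CO₂ ÷ 44.009 g/mol = 0.086141 mol
mol H = 2 × 1.552 g H₂O ÷ 18.015 g/mol = 0.17230 mol
mass O = 2.127 − (1.0346 + 0.17368) = 0.91868 g → mol O = 0.91868 ÷ 15.999 = 0.057421 mol
mass % H = 0.17368 g ÷ 2.127 g × 100%

8.17%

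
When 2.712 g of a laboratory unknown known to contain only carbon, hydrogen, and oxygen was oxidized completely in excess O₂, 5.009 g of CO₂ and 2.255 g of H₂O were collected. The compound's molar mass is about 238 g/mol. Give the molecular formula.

C10H22O6

mol C = 5.009 g CO₂ ÷ 44.009 g/mol = 0.11382 mol
mol H = 2 × 2.255 g H₂O ÷ 18.015 g/mol = 0.25035 mol
mass O = 2.712 − (1.3671 + 0.25235) = 1.0926 g → mol O = 1.0926 ÷ 15.999 = 0.068291 mol
Divide by the smallest (0.068291 mol): C 1.667, H 3.666, O 1.000
Multiplying each by 3 gives whole numbers: C 5.00, H 11.00, O 3.00
Empirical formula: C5H11O3
Empirical-formula mass = 119.14 g/mol; 238 ÷ 119.14 ≈ 2, so the molecular formula is C10H22O6.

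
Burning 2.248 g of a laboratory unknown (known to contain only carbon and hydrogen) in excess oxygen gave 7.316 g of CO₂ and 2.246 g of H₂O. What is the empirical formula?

mol C = 7.316 g CO₂ ÷ 44.009 g/mol = 0.16624 mol
mol H = 2 × 2.246 g H₂O ÷ 18.015 g/mol = 0.24935 mol
Divide by the smallest (0.16624 mol): C 1.000, H 1.500
Multiplying each by 2 gives whole numbers: C 2.00, H 3.00

C2H3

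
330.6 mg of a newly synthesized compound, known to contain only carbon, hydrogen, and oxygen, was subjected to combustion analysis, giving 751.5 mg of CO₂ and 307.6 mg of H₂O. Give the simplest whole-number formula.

C3H6O

mol C = 0.7515 g CO₂ ÷ 44.009 g/mol = 0.017076 mol
mol H = 2 × 0.3076 g H₂O ÷ 18.015 g/mol = 0.034149 mol
mass O = 0.3306 − (0.20510 + 0.034423) = 0.091077 g → mol O = 0.091077 ÷ 15.999 = 0.0056927 mol
Divide by the smallest (0.0056927 mol): C 3.000, H 5.999, O 1.000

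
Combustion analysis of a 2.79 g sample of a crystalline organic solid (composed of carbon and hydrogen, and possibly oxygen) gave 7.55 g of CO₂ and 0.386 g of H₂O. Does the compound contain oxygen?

yes

mol C = 7.55 g CO₂ ÷ 44.009 g/mol = 0.1716 mol
mol H = 2 × 0.386 g H₂O ÷ 18.015 g/mol = 0.04285 mol
C and H account for only 2.104 g of the 2.79 g sample; the remaining 0.6862 g must be oxygen.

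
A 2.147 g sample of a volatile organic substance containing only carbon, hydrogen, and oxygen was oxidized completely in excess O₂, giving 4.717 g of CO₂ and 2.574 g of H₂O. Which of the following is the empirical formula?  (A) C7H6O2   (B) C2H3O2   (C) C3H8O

(C) C3H8O

mol C = 4.717 g CO₂ ÷ 44.009 g/mol = 0.10718 mol
mol H = 2 × 2.574 g H₂O ÷ 18.015 g/mol = 0.28576 mol
mass O = 2.147 − (1.2874 + 0.28805) = 0.57158 g → mol O = 0.57158 ÷ 15.999 = 0.035726 mol
Divide by the smallest (0.035726 mol): C 3.000, H 7.999, O 1.000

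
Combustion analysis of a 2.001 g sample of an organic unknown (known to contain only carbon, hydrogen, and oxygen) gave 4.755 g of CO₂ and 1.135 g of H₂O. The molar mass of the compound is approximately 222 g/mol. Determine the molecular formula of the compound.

mol C = 4.755 g CO₂ ÷ 44.009 g/mol = 0.10805 mol
mol H = 2 × 1.135 g H₂O ÷ 18.015 g/mol = 0.12601 mol
mass O = 2.001 − (1.2977 + 0.12701) = 0.57624 g → mol O = 0.57624 ÷ 15.999 = 0.036018 mol
Divide by the smallest (0.036018 mol): C 3.000, H 3.498, O 1.000
Multiplying each by 2 gives whole numbers: C 6.00, H 7.00, O 2.00
Empirical formula: C6H7O2
Empirical-formula mass = 111.12 g/mol; 222 ÷ 111.12 ≈ 2, so the molecular formula is C12H14O4.

C12H14O4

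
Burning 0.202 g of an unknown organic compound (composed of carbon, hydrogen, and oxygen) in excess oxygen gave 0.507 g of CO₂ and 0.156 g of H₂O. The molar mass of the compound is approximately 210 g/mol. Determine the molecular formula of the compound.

C12H18O3

mol C = 0.507 g CO₂ ÷ 44.009 g/mol = 0.01152 mol
mol H = 2 × 0.156 g H₂O ÷ 18.015 g/mol = 0.01732 mol
mass O = 0.202 − (0.1384 + 0.01746) = 0.04617 g → mol O = 0.04617 ÷ 15.999 = 0.002886 mol
Divide by the smallest (0.002886 mol): C 3.992, H 6.001, O 1.000
Empirical formula: C4H6O
Empirical-formula mass = 70.09 g/mol; 210 ÷ 70.09 ≈ 3, so the molecular formula is C12H18O3.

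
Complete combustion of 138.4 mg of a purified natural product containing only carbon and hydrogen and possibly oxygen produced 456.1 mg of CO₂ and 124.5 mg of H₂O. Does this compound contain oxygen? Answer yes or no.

no

mol C = 0.4561 g CO₂ ÷ 44.009 g/mol = 0.010364 mol
mol H = 2 × 0.1245 g H₂O ÷ 18.015 g/mol = 0.013822 mol
C and H together account for 0.13841 g — essentially the entire 0.1384 g sample — so the compound contains no oxygen.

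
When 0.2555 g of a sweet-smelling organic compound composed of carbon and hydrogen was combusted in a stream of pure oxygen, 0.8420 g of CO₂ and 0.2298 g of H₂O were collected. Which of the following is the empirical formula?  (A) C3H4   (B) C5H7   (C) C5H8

(A) C3H4

mol C = 0.8420 g CO₂ ÷ 44.009 g/mol = 0.019132 mol
mol H = 2 × 0.2298 g H₂O ÷ 18.015 g/mol = 0.025512 mol
Divide by the smallest (0.019132 mol): C 1.000, H 1.333
Multiplying each by 3 gives whole numbers: C 3.00, H 4.00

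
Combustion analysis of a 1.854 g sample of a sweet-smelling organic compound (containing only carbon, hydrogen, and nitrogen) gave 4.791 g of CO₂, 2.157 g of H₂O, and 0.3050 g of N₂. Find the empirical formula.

C5H11N

mol C = 4.791 g CO₂ ÷ 44.009 g/mol = 0.10886 mol
mol H = 2 × 2.157 g H₂O ÷ 18.015 g/mol = 0.23947 mol
mol N = 2 × 0.3050 g N₂ ÷ 28.014 g/mol = 0.021775 mol
Divide by the smallest (0.021775 mol): C 5.000, H 10.997, N 1.000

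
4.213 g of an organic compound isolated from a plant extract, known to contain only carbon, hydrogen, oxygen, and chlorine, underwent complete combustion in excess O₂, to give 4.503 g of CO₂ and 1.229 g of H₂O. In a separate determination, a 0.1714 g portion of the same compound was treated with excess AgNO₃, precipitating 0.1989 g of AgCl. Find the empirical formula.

mol C = 4.503 g CO₂ ÷ 44.009 g/mol = 0.10232 mol
mol H = 2 × 1.229 g H₂O ÷ 18.015 g/mol = 0.13644 mol
From the AgCl data: mol Cl per gram of compound = (0.1989 ÷ 143.318) ÷ 0.1714 = 0.0080970 mol/g, so in the 4.213 g combustion sample mol Cl = 0.034113 mol
mass O = 4.213 − (1.2290 + 0.13753 + 1.2093) = 1.6372 g → mol O = 1.6372 ÷ 15.999 = 0.10233 mol
Divide by the smallest (0.034113 mol): C 2.999, H 4.000, Cl 1.000, O 3.000

C3H4ClO3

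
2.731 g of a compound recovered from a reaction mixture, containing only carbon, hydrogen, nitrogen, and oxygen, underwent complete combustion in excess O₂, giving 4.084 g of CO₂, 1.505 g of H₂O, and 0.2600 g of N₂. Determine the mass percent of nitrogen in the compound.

mol C = 4.084 g CO₂ ÷ 44.009 g/mol = 0.092799 mol
mol H = 2 × 1.505 g H₂O ÷ 18.015 g/mol = 0.16708 mol
mol N = 2 × 0.2600 g N₂ ÷ 28.014 g/mol = 0.018562 mol
mass O = 2.731 − (1.1146 + 0.16842 + 0.26000) = 1.1880 g → mol O = 1.1880 ÷ 15.999 = 0.074253 mol
mass % N = 0.26000 g ÷ 2.731 g × 100%

9.52%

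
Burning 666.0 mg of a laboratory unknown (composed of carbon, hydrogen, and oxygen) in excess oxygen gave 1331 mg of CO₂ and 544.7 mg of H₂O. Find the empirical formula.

C2H4O

mol C = 1.331 g CO₂ ÷ 44.009 g/mol = 0.030244 mol
mol H = 2 × 0.5447 g H₂O ÷ 18.015 g/mol = 0.060472 mol
mass O = 0.6660 − (0.36326 + 0.060956) = 0.24179 g → mol O = 0.24179 ÷ 15.999 = 0.015113 mol
Divide by the smallest (0.015113 mol): C 2.001, H 4.001, O 1.000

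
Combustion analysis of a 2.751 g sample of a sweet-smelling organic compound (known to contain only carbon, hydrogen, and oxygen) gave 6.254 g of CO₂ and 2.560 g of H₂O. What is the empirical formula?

mol C = 6.254 g CO₂ ÷ 44.009 g/mol = 0.14211 mol
mol H = 2 × 2.560 g H₂O ÷ 18.015 g/mol = 0.28421 mol
mass O = 2.751 − (1.7069 + 0.28648) = 0.75767 g → mol O = 0.75767 ÷ 15.999 = 0.047357 mol
Divide by the smallest (0.047357 mol): C 3.001, H 6.001, O 1.000

C3H6O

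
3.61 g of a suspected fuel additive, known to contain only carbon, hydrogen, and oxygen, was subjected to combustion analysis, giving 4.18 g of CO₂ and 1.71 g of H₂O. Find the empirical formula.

mol C = 4.18 g CO₂ ÷ 44.009 g/mol = 0.09498 mol
mol H = 2 × 1.71 g H₂O ÷ 18.015 g/mol = 0.1898 mol
mass O = 3.61 − (1.141 + 0.1914) = 2.278 g → mol O = 2.278 ÷ 15.999 = 0.1424 mol
Divide by the smallest (0.09498 mol): C 1.000, H 1.999, O 1.499
Multiplying each by 2 gives whole numbers: C 2.00, H 4.00, O 3.00

C2H4O3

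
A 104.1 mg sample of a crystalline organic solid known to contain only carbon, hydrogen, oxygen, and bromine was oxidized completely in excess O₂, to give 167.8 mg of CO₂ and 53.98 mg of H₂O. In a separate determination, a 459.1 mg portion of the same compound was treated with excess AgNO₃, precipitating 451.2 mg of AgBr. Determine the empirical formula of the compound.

mol C = 0.1678 g CO₂ ÷ 44.009 g/mol = 0.0038129 mol
mol H = 2 × 0.05398 g H₂O ÷ 18.015 g/mol = 0.0059928 mol
From the AgBr data: mol Br per gram of compound = (0.4512 ÷ 187.772) ÷ 0.4591 = 0.0052340 mol/g, so in the 0.1041 g combustion sample mol Br = 0.00054486 mol
mass O = 0.1041 − (0.045796 + 0.0060407 + 0.043536) = 0.0087269 g → mol O = 0.0087269 ÷ 15.999 = 0.00054546 mol
Divide by the smallest (0.00054486 mol): C 6.998, H 10.999, Br 1.000, O 1.001

C7H11BrO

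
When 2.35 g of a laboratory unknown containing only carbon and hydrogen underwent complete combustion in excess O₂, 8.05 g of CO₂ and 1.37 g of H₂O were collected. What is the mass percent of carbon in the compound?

mol C = 8.05 g CO₂ ÷ 44.009 g/mol = 0.1829 mol
mol H = 2 × 1.37 g H₂O ÷ 18.015 g/mol = 0.1521 mol
mass % C = 2.197 g ÷ 2.35 g × 100%

93.5%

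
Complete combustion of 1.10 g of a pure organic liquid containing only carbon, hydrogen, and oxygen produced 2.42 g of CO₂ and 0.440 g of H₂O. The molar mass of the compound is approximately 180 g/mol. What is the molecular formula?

mol C = 2.42 g CO₂ ÷ 44.009 g/mol = 0.05499 mol
mol H = 2 × 0.440 g H₂O ÷ 18.015 g/mol = 0.04885 mol
mass O = 1.10 − (0.6605 + 0.04924) = 0.3903 g → mol O = 0.3903 ÷ 15.999 = 0.02439 mol
Divide by the smallest (0.02439 mol): C 2.254, H 2.002, O 1.000
Multiplying each by 4 gives whole numbers: C 9.02, H 8.01, O 4.00
Empirical formula: C9H8O4
Empirical-formula mass = 180.16 g/mol; 180 ÷ 180.16 ≈ 1, so the molecular formula is C9H8O4.

C9H8O4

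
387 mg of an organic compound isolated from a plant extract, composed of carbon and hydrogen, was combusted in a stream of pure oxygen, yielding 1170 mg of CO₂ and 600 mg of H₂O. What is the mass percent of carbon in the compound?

82.5%

mol C = 1.17 g CO₂ ÷ 44.009 g/mol = 0.02659 mol
mol H = 2 × 0.600 g H₂O ÷ 18.015 g/mol = 0.06661 mol
mass % C = 0.3193 g ÷ 0.387 g × 100%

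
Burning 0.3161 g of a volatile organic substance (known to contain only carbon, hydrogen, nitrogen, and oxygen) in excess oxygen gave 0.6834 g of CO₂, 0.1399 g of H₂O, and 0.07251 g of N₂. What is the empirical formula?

C6H6N2O

mol C = 0.6834 g CO₂ ÷ 44.009 g/mol = 0.015529 mol
mol H = 2 × 0.1399 g H₂O ÷ 18.015 g/mol = 0.015532 mol
mol N = 2 × 0.07251 g N₂ ÷ 28.014 g/mol = 0.0051767 mol
mass O = 0.3161 − (0.18651 + 0.015656 + 0.072510) = 0.041420 g → mol O = 0.041420 ÷ 15.999 = 0.0025889 mol
Divide by the smallest (0.0025889 mol): C 5.998, H 5.999, N 2.000, O 1.000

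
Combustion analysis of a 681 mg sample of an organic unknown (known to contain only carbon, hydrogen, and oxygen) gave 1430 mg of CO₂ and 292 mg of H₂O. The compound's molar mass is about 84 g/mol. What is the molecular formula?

mol C = 1.43 g CO₂ ÷ 44.009 g/mol = 0.03249 mol
mol H = 2 × 0.292 g H₂O ÷ 18.015 g/mol = 0.03242 mol
mass O = 0.681 − (0.3903 + 0.03268) = 0.2580 g → mol O = 0.2580 ÷ 15.999 = 0.01613 mol
Divide by the smallest (0.01613 mol): C 2.015, H 2.010, O 1.000
Empirical formula: C2H2O
Empirical-formula mass = 42.04 g/mol; 84 ÷ 42.04 ≈ 2, so the molecular formula is C4H4O2.

C4H4O2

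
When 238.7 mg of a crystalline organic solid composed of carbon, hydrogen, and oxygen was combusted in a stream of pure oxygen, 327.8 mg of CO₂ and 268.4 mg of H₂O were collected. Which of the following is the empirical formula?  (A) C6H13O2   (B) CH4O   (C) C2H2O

(B) CH4O

mol C = 0.3278 g CO₂ ÷ 44.009 g/mol = 0.0074485 mol
mol H = 2 × 0.2684 g H₂O ÷ 18.015 g/mol = 0.029797 mol
mass O = 0.2387 − (0.089464 + 0.030036) = 0.11920 g → mol O = 0.11920 ÷ 15.999 = 0.0074505 mol
Divide by the smallest (0.0074485 mol): C 1.000, H 4.000, O 1.000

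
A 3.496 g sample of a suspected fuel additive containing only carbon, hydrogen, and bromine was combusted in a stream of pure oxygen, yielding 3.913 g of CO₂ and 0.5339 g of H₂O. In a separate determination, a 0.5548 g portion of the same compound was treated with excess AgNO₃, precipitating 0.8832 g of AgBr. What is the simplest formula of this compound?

C3H2Br

mol C = 3.913 g CO₂ ÷ 44.009 g/mol = 0.088914 mol
mol H = 2 × 0.5339 g H₂O ÷ 18.015 g/mol = 0.059273 mol
From the AgBr data: mol Br per gram of compound = (0.8832 ÷ 187.772) ÷ 0.5548 = 0.0084780 mol/g, so in the 3.496 g combustion sample mol Br = 0.029639 mol
Divide by the smallest (0.029639 mol): C 3.000, H 2.000, Br 1.000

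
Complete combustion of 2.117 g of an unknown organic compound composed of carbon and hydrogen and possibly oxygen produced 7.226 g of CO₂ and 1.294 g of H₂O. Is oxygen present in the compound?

no

mol C = 7.226 g CO₂ ÷ 44.009 g/mol = 0.16419 mol
mol H = 2 × 1.294 g H₂O ÷ 18.015 g/mol = 0.14366 mol
C and H together account for 2.1169 g — essentially the entire 2.117 g sample — so the compound contains no oxygen.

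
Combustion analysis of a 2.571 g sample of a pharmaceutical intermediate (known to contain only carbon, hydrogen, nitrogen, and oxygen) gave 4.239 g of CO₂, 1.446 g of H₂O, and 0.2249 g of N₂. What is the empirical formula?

mol C = 4.239 g CO₂ ÷ 44.009 g/mol = 0.096321 mol
mol H = 2 × 1.446 g H₂O ÷ 18.015 g/mol = 0.16053 mol
mol N = 2 × 0.2249 g N₂ ÷ 28.014 g/mol = 0.016056 mol
mass O = 2.571 − (1.1569 + 0.16182 + 0.22490) = 1.0274 g → mol O = 1.0274 ÷ 15.999 = 0.064215 mol
Divide by the smallest (0.016056 mol): C 5.999, H 9.998, N 1.000, O 3.999

C6H10NO4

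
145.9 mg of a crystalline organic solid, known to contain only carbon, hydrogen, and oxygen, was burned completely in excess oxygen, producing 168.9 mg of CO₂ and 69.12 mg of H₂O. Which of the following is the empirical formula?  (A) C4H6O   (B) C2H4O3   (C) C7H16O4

mol C = 0.1689 g CO₂ ÷ 44.009 g/mol = 0.0038379 mol
mol H = 2 × 0.06912 g H₂O ÷ 18.015 g/mol = 0.0076736 mol
mass O = 0.1459 − (0.046096 + 0.0077350) = 0.092069 g → mol O = 0.092069 ÷ 15.999 = 0.0057546 mol
Divide by the smallest (0.0038379 mol): C 1.000, H 1.999, O 1.499
Multiplying each by 2 gives whole numbers: C 2.00, H 4.00, O 3.00

(B) C2H4O3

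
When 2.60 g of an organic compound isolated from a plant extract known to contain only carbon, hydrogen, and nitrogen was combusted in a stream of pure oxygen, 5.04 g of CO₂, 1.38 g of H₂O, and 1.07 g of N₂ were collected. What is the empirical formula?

mol C = 5.04 g CO₂ ÷ 44.009 g/mol = 0.1145 mol
mol H = 2 × 1.38 g H₂O ÷ 18.015 g/mol = 0.1532 mol
mol N = 2 × 1.07 g N₂ ÷ 28.014 g/mol = 0.07639 mol
Divide by the smallest (0.07639 mol): C 1.499, H 2.006, N 1.000
Multiplying each by 2 gives whole numbers: C 3.00, H 4.01, N 2.00

C3H4N2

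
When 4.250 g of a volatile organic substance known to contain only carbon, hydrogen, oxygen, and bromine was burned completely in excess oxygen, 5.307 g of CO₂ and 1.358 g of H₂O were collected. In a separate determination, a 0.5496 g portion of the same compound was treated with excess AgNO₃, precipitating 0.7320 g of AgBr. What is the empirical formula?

C8H10Br2O

mol C = 5.307 g CO₂ ÷ 44.009 g/mol = 0.12059 mol
mol H = 2 × 1.358 g H₂O ÷ 18.015 g/mol = 0.15076 mol
From the AgBr data: mol Br per gram of compound = (0.7320 ÷ 187.772) ÷ 0.5496 = 0.0070931 mol/g, so in the 4.250 g combustion sample mol Br = 0.030145 mol
mass O = 4.250 − (1.4484 + 0.15197 + 2.4087) = 0.24089 g → mol O = 0.24089 ÷ 15.999 = 0.015057 mol
Divide by the smallest (0.015057 mol): C 8.009, H 10.013, Br 2.002, O 1.000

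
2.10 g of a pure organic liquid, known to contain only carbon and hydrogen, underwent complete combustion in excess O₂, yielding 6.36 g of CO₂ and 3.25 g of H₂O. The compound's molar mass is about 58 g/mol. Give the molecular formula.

C4H10

mol C = 6.36 g CO₂ ÷ 44.009 g/mol = 0.1445 mol
mol H = 2 × 3.25 g H₂O ÷ 18.015 g/mol = 0.3608 mol
Divide by the smallest (0.1445 mol): C 1.000, H 2.497
Multiplying each by 2 gives whole numbers: C 2.00, H 4.99
Empirical formula: C2H5
Empirical-formula mass = 29.06 g/mol; 58 ÷ 29.06 ≈ 2, so the molecular formula is C4H10.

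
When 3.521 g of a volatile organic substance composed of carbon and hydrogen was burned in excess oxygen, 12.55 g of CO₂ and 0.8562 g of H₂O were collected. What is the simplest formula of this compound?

C3H

mol C = 12.55 g CO₂ ÷ 44.009 g/mol = 0.28517 mol
mol H = 2 × 0.8562 g H₂O ÷ 18.015 g/mol = 0.095054 mol
Divide by the smallest (0.095054 mol): C 3.000, H 1.000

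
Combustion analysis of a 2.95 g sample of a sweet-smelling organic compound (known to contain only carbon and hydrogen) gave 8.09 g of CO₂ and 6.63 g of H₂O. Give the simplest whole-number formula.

mol C = 8.09 g CO₂ ÷ 44.009 g/mol = 0.1838 mol
mol H = 2 × 6.63 g H₂O ÷ 18.015 g/mol = 0.7361 mol
Divide by the smallest (0.1838 mol): C 1.000, H 4.004

CH4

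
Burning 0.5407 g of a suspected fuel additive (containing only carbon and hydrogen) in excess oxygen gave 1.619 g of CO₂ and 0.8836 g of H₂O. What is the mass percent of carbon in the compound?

mol C = 1.619 g CO₂ ÷ 44.009 g/mol = 0.036788 mol
mol H = 2 × 0.8836 g H₂O ÷ 18.015 g/mol = 0.098096 mol
mass % C = 0.44186 g ÷ 0.5407 g × 100%

81.72%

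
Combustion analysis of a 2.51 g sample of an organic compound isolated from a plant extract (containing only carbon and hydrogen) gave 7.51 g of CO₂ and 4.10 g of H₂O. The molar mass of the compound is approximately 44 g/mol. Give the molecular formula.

mol C = 7.51 g CO₂ ÷ 44.009 g/mol = 0.1706 mol
mol H = 2 × 4.10 g H₂O ÷ 18.015 g/mol = 0.4552 mol
Divide by the smallest (0.1706 mol): C 1.000, H 2.667
Multiplying each by 3 gives whole numbers: C 3.00, H 8.00
Empirical formula: C3H8
Empirical-formula mass = 44.10 g/mol; 44 ÷ 44.10 ≈ 1, so the molecular formula is C3H8.

C3H8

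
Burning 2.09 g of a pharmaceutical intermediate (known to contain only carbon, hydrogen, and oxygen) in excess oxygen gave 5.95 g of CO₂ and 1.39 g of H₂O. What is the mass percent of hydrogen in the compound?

7.4%

mol C = 5.95 g CO₂ ÷ 44.009 g/mol = 0.1352 mol
mol H = 2 × 1.39 g H₂O ÷ 18.015 g/mol = 0.1543 mol
mass O = 2.09 − (1.624 + 0.1556) = 0.3106 g → mol O = 0.3106 ÷ 15.999 = 0.01941 mol
mass % H = 0.1556 g ÷ 2.09 g × 100%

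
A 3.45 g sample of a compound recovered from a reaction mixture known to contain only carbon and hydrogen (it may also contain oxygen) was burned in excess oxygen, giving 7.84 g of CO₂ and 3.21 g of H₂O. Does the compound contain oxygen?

yes

mol C = 7.84 g CO₂ ÷ 44.009 g/mol = 0.1781 mol
mol H = 2 × 3.21 g H₂O ÷ 18.015 g/mol = 0.3564 mol
C and H account for only 2.499 g of the 3.45 g sample; the remaining 0.9511 g must be oxygen.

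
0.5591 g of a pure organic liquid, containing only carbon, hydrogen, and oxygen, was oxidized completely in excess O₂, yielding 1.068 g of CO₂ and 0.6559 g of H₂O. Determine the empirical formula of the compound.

mol C = 1.068 g CO₂ ÷ 44.009 g/mol = 0.024268 mol
mol H = 2 × 0.6559 g H₂O ÷ 18.015 g/mol = 0.072817 mol
mass O = 0.5591 − (0.29148 + 0.073400) = 0.19422 g → mol O = 0.19422 ÷ 15.999 = 0.012140 mol
Divide by the smallest (0.012140 mol): C 1.999, H 5.998, O 1.000

C2H6O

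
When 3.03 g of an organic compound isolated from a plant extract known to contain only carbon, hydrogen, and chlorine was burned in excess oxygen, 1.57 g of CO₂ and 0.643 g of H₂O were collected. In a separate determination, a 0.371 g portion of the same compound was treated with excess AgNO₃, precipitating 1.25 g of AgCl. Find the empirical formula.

mol C = 1.57 g CO₂ ÷ 44.009 g/mol = 0.03567 mol
mol H = 2 × 0.643 g H₂O ÷ 18.015 g/mol = 0.07138 mol
From the AgCl data: mol Cl per gram of compound = (1.25 ÷ 143.318) ÷ 0.371 = 0.02351 mol/g, so in the 3.03 g combustion sample mol Cl = 0.07123 mol
Divide by the smallest (0.03567 mol): C 1.000, H 2.001, Cl 1.997

CH2Cl2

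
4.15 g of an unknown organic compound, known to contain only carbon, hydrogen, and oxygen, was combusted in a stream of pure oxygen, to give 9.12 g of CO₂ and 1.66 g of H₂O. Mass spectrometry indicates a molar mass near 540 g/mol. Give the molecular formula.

C27H24O12

mol C = 9.12 g CO₂ ÷ 44.009 g/mol = 0.2072 mol
mol H = 2 × 1.66 g H₂O ÷ 18.015 g/mol = 0.1843 mol
mass O = 4.15 − (2.489 + 0.1858) = 1.475 g → mol O = 1.475 ÷ 15.999 = 0.09221 mol
Divide by the smallest (0.09221 mol): C 2.247, H 1.999, O 1.000
Multiplying each by 4 gives whole numbers: C 8.99, H 7.99, O 4.00
Empirical formula: C9H8O4
Empirical-formula mass = 180.16 g/mol; 540 ÷ 180.16 ≈ 3, so the molecular formula is C27H24O12.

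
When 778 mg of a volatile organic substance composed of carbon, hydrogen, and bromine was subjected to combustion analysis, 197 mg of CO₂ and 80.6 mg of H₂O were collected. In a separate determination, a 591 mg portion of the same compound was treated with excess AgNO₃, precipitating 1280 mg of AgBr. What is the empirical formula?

mol C = 0.197 g CO₂ ÷ 44.009 g/mol = 0.004476 mol
mol H = 2 × 0.0806 g H₂O ÷ 18.015 g/mol = 0.008948 mol
From the AgBr data: mol Br per gram of compound = (1.28 ÷ 187.772) ÷ 0.591 = 0.01153 mol/g, so in the 0.778 g combustion sample mol Br = 0.008974 mol
Divide by the smallest (0.004476 mol): C 1.000, H 1.999, Br 2.005

CH2Br2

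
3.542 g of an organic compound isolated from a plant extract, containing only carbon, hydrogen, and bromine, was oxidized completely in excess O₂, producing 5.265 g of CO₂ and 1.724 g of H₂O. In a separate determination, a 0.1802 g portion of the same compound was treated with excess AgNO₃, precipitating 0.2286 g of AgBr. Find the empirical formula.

mol C = 5.265 g CO₂ ÷ 44.009 g/mol = 0.11963 mol
mol H = 2 × 1.724 g H₂O ÷ 18.015 g/mol = 0.19140 mol
From the AgBr data: mol Br per gram of compound = (0.2286 ÷ 187.772) ÷ 0.1802 = 0.0067560 mol/g, so in the 3.542 g combustion sample mol Br = 0.023930 mol
Divide by the smallest (0.023930 mol): C 4.999, H 7.998, Br 1.000

C5H8Br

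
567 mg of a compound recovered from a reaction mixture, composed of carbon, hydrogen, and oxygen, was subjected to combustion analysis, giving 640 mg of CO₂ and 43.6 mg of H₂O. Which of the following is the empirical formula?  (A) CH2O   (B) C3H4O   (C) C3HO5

(C) C3HO5

mol C = 0.640 g CO₂ ÷ 44.009 g/mol = 0.01454 mol
mol H = 2 × 0.0436 g H₂O ÷ 18.015 g/mol = 0.004840 mol
mass O = 0.567 − (0.1747 + 0.004879) = 0.3875 g → mol O = 0.3875 ÷ 15.999 = 0.02422 mol
Divide by the smallest (0.004840 mol): C 3.004, H 1.000, O 5.003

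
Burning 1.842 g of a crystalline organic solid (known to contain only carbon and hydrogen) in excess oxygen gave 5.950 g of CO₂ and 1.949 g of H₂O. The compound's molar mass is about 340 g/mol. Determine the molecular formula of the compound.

C25H40

mol C = 5.950 g CO₂ ÷ 44.009 g/mol = 0.13520 mol
mol H = 2 × 1.949 g H₂O ÷ 18.015 g/mol = 0.21638 mol
Divide by the smallest (0.13520 mol): C 1.000, H 1.600
Multiplying each by 5 gives whole numbers: C 5.00, H 8.00
Empirical formula: C5H8
Empirical-formula mass = 68.12 g/mol; 340 ÷ 68.12 ≈ 5, so the molecular formula is C25H40.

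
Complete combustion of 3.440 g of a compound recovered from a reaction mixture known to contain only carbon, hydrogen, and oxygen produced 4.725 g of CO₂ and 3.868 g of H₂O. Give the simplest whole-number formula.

mol C = 4.725 g CO₂ ÷ 44.009 g/mol = 0.10736 mol
mol H = 2 × 3.868 g H₂O ÷ 18.015 g/mol = 0.42942 mol
mass O = 3.440 − (1.2896 + 0.43286) = 1.7176 g → mol O = 1.7176 ÷ 15.999 = 0.10736 mol
Divide by the smallest (0.10736 mol): C 1.000, H 4.000, O 1.000

CH4O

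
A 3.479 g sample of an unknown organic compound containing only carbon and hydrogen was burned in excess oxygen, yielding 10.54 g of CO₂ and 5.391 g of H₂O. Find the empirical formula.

C2H5

mol C = 10.54 g CO₂ ÷ 44.009 g/mol = 0.23950 mol
mol H = 2 × 5.391 g H₂O ÷ 18.015 g/mol = 0.59850 mol
Divide by the smallest (0.23950 mol): C 1.000, H 2.499
Multiplying each by 2 gives whole numbers: C 2.00, H 5.00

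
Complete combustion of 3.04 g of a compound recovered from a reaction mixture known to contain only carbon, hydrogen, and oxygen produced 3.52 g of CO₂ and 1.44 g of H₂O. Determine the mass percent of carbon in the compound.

mol C = 3.52 g CO₂ ÷ 44.009 g/mol = 0.07998 mol
mol H = 2 × 1.44 g H₂O ÷ 18.015 g/mol = 0.1599 mol
mass O = 3.04 − (0.9607 + 0.1611) = 1.918 g → mol O = 1.918 ÷ 15.999 = 0.1199 mol
mass % C = 0.9607 g ÷ 3.04 g × 100%

31.6%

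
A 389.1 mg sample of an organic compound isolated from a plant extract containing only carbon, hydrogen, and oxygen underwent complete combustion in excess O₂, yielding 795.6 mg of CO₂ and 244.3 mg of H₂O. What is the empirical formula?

mol C = 0.7956 g CO₂ ÷ 44.009 g/mol = 0.018078 mol
mol H = 2 × 0.2443 g H₂O ÷ 18.015 g/mol = 0.027122 mol
mass O = 0.3891 − (0.21714 + 0.027339) = 0.14462 g → mol O = 0.14462 ÷ 15.999 = 0.0090396 mol
Divide by the smallest (0.0090396 mol): C 2.000, H 3.000, O 1.000

C2H3O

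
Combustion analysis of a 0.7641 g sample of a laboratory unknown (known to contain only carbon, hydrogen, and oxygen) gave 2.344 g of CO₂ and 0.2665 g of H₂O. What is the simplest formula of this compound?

mol C = 2.344 g CO₂ ÷ 44.009 g/mol = 0.053262 mol
mol H = 2 × 0.2665 g H₂O ÷ 18.015 g/mol = 0.029586 mol
mass O = 0.7641 − (0.63973 + 0.029823) = 0.094549 g → mol O = 0.094549 ÷ 15.999 = 0.0059097 mol
Divide by the smallest (0.0059097 mol): C 9.013, H 5.006, O 1.000

C9H5O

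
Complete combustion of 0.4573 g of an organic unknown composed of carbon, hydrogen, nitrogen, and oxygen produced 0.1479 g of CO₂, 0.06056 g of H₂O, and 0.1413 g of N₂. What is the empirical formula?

CH2N3O5

mol C = 0.1479 g CO₂ ÷ 44.009 g/mol = 0.0033607 mol
mol H = 2 × 0.06056 g H₂O ÷ 18.015 g/mol = 0.0067233 mol
mol N = 2 × 0.1413 g N₂ ÷ 28.014 g/mol = 0.010088 mol
mass O = 0.4573 − (0.040365 + 0.0067771 + 0.14130) = 0.26886 g → mol O = 0.26886 ÷ 15.999 = 0.016805 mol
Divide by the smallest (0.0033607 mol): C 1.000, H 2.001, N 3.002, O 5.000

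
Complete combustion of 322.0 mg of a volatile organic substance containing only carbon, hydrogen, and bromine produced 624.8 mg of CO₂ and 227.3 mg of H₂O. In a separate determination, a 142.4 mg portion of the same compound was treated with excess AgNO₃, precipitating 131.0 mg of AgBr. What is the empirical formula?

C9H16Br

mol C = 0.6248 g CO₂ ÷ 44.009 g/mol = 0.014197 mol
mol H = 2 × 0.2273 g H₂O ÷ 18.015 g/mol = 0.025235 mol
From the AgBr data: mol Br per gram of compound = (0.1310 ÷ 187.772) ÷ 0.1424 = 0.0048993 mol/g, so in the 0.3220 g combustion sample mol Br = 0.0015776 mol
Divide by the smallest (0.0015776 mol): C 8.999, H 15.996, Br 1.000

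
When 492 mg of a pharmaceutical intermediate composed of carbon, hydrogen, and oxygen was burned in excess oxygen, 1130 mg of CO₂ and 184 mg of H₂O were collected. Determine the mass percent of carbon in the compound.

62.7%

mol C = 1.13 g CO₂ ÷ 44.009 g/mol = 0.02568 mol
mol H = 2 × 0.184 g H₂O ÷ 18.015 g/mol = 0.02043 mol
mass O = 0.492 − (0.3084 + 0.02059) = 0.1630 g → mol O = 0.1630 ÷ 15.999 = 0.01019 mol
mass % C = 0.3084 g ÷ 0.492 g × 100%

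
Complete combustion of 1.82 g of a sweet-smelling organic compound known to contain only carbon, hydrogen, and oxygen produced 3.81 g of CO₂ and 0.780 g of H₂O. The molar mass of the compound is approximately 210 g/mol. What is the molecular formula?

mol C = 3.81 g CO₂ ÷ 44.009 g/mol = 0.08657 mol
mol H = 2 × 0.780 g H₂O ÷ 18.015 g/mol = 0.08659 mol
mass O = 1.82 − (1.040 + 0.08729) = 0.6929 g → mol O = 0.6929 ÷ 15.999 = 0.04331 mol
Divide by the smallest (0.04331 mol): C 1.999, H 2.000, O 1.000
Empirical formula: C2H2O
Empirical-formula mass = 42.04 g/mol; 210 ÷ 42.04 ≈ 5, so the molecular formula is C10H10O5.

C10H10O5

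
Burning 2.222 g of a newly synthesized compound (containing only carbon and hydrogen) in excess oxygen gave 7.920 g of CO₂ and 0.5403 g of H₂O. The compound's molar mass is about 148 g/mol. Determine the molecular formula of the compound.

mol C = 7.920 g CO₂ ÷ 44.009 g/mol = 0.17996 mol
mol H = 2 × 0.5403 g H₂O ÷ 18.015 g/mol = 0.059983 mol
Divide by the smallest (0.059983 mol): C 3.000, H 1.000
Empirical formula: C3H
Empirical-formula mass = 37.04 g/mol; 148 ÷ 37.04 ≈ 4, so the molecular formula is C12H4.

C12H4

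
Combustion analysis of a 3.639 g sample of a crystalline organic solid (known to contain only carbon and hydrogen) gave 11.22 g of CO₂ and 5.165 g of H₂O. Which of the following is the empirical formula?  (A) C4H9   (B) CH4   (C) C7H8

mol C = 11.22 g CO₂ ÷ 44.009 g/mol = 0.25495 mol
mol H = 2 × 5.165 g H₂O ÷ 18.015 g/mol = 0.57341 mol
Divide by the smallest (0.25495 mol): C 1.000, H 2.249
Multiplying each by 4 gives whole numbers: C 4.00, H 9.00

(A) C4H9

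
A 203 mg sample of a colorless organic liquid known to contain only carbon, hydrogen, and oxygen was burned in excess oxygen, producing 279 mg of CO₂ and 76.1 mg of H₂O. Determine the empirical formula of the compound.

C6H8O7

mol C = 0.279 g CO₂ ÷ 44.009 g/mol = 0.006340 mol
mol H = 2 × 0.0761 g H₂O ÷ 18.015 g/mol = 0.008449 mol
mass O = 0.203 − (0.07615 + 0.008516) = 0.1183 g → mol O = 0.1183 ÷ 15.999 = 0.007397 mol
Divide by the smallest (0.006340 mol): C 1.000, H 1.333, O 1.167
Multiplying each by 6 gives whole numbers: C 6.00, H 8.00, O 7.00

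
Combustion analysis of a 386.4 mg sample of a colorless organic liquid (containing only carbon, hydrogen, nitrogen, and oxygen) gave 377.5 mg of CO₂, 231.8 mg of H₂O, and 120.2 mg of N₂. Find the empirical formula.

CH3NO

mol C = 0.3775 g CO₂ ÷ 44.009 g/mol = 0.0085778 mol
mol H = 2 × 0.2318 g H₂O ÷ 18.015 g/mol = 0.025734 mol
mol N = 2 × 0.1202 g N₂ ÷ 28.014 g/mol = 0.0085814 mol
mass O = 0.3864 − (0.10303 + 0.025940 + 0.12020) = 0.13723 g → mol O = 0.13723 ÷ 15.999 = 0.0085775 mol
Divide by the smallest (0.0085775 mol): C 1.000, H 3.000, N 1.000, O 1.000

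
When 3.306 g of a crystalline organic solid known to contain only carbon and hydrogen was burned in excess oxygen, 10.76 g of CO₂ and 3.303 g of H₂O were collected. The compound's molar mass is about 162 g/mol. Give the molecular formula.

mol C = 10.76 g CO₂ ÷ 44.009 g/mol = 0.24450 mol
mol H = 2 × 3.303 g H₂O ÷ 18.015 g/mol = 0.36669 mol
Divide by the smallest (0.24450 mol): C 1.000, H 1.500
Multiplying each by 2 gives whole numbers: C 2.00, H 3.00
Empirical formula: C2H3
Empirical-formula mass = 27.05 g/mol; 162 ÷ 27.05 ≈ 6, so the molecular formula is C12H18.

C12H18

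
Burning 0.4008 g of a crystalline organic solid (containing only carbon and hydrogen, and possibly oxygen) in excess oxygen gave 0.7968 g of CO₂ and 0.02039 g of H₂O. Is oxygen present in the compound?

yes

mol C = 0.7968 g CO₂ ÷ 44.009 g/mol = 0.018105 mol
mol H = 2 × 0.02039 g H₂O ÷ 18.015 g/mol = 0.0022637 mol
C and H account for only 0.21975 g of the 0.4008 g sample; the remaining 0.18105 g must be oxygen.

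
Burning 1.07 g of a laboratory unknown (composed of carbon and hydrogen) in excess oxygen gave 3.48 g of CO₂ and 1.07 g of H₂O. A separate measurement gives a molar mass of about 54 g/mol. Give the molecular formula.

mol C = 3.48 g CO₂ ÷ 44.009 g/mol = 0.07907 mol
mol H = 2 × 1.07 g H₂O ÷ 18.015 g/mol = 0.1188 mol
Divide by the smallest (0.07907 mol): C 1.000, H 1.502
Multiplying each by 2 gives whole numbers: C 2.00, H 3.00
Empirical formula: C2H3
Empirical-formula mass = 27.05 g/mol; 54 ÷ 27.05 ≈ 2, so the molecular formula is C4H6.

C4H6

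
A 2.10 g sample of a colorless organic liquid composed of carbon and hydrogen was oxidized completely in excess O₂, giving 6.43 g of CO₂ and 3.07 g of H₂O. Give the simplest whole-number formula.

C3H7

mol C = 6.43 g CO₂ ÷ 44.009 g/mol = 0.1461 mol
mol H = 2 × 3.07 g H₂O ÷ 18.015 g/mol = 0.3408 mol
Divide by the smallest (0.1461 mol): C 1.000, H 2.333
Multiplying each by 3 gives whole numbers: C 3.00, H 7.00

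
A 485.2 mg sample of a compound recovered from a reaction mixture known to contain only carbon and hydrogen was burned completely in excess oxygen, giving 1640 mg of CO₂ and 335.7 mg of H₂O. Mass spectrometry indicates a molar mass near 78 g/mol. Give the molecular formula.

mol C = 1.640 g CO₂ ÷ 44.009 g/mol = 0.037265 mol
mol H = 2 × 0.3357 g H₂O ÷ 18.015 g/mol = 0.037269 mol
Divide by the smallest (0.037265 mol): C 1.000, H 1.000
Empirical formula: CH
Empirical-formula mass = 13.02 g/mol; 78 ÷ 13.02 ≈ 6, so the molecular formula is C6H6.

C6H6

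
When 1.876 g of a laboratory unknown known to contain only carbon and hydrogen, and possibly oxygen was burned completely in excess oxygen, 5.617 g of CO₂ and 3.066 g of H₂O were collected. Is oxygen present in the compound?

no

mol C = 5.617 g CO₂ ÷ 44.009 g/mol = 0.12763 mol
mol H = 2 × 3.066 g H₂O ÷ 18.015 g/mol = 0.34038 mol
C and H together account for 1.8761 g — essentially the entire 1.876 g sample — so the compound contains no oxygen.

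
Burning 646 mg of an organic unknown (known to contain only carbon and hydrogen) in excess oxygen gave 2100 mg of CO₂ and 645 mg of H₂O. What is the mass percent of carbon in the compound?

mol C = 2.10 g CO₂ ÷ 44.009 g/mol = 0.04772 mol
mol H = 2 × 0.645 g H₂O ÷ 18.015 g/mol = 0.07161 mol
mass % C = 0.5731 g ÷ 0.646 g × 100%

88.7%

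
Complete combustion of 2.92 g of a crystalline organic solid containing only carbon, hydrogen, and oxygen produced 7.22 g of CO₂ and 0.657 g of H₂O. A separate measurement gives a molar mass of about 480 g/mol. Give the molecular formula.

C27H12O9

mol C = 7.22 g CO₂ ÷ 44.009 g/mol = 0.1641 mol
mol H = 2 × 0.657 g H₂O ÷ 18.015 g/mol = 0.07294 mol
mass O = 2.92 − (1.970 + 0.07352) = 0.8760 g → mol O = 0.8760 ÷ 15.999 = 0.05475 mol
Divide by the smallest (0.05475 mol): C 2.996, H 1.332, O 1.000
Multiplying each by 3 gives whole numbers: C 8.99, H 4.00, O 3.00
Empirical formula: C9H4O3
Empirical-formula mass = 160.13 g/mol; 480 ÷ 160.13 ≈ 3, so the molecular formula is C27H12O9.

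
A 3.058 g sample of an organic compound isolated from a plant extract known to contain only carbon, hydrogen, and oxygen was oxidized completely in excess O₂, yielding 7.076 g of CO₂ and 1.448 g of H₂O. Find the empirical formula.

C8H8O3

mol C = 7.076 g CO₂ ÷ 44.009 g/mol = 0.16079 mol
mol H = 2 × 1.448 g H₂O ÷ 18.015 g/mol = 0.16075 mol
mass O = 3.058 − (1.9312 + 0.16204) = 0.96477 g → mol O = 0.96477 ÷ 15.999 = 0.060302 mol
Divide by the smallest (0.060302 mol): C 2.666, H 2.666, O 1.000
Multiplying each by 3 gives whole numbers: C 8.00, H 8.00, O 3.00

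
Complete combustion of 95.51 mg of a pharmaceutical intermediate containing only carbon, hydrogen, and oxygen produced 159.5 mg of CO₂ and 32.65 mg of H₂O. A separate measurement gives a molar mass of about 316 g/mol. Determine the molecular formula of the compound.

mol C = 0.1595 g CO₂ ÷ 44.009 g/mol = 0.0036243 mol
mol H = 2 × 0.03265 g H₂O ÷ 18.015 g/mol = 0.0036248 mol
mass O = 0.09551 − (0.043531 + 0.0036538) = 0.048325 g → mol O = 0.048325 ÷ 15.999 = 0.0030205 mol
Divide by the smallest (0.0030205 mol): C 1.200, H 1.200, O 1.000
Multiplying each by 5 gives whole numbers: C 6.00, H 6.00, O 5.00
Empirical formula: C6H6O5
Empirical-formula mass = 158.11 g/mol; 316 ÷ 158.11 ≈ 2, so the molecular formula is C12H12O10.

C12H12O10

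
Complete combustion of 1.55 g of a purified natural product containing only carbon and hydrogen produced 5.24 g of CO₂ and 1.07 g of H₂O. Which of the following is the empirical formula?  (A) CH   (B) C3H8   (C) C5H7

(A) CH

mol C = 5.24 g CO₂ ÷ 44.009 g/mol = 0.1191 mol
mol H = 2 × 1.07 g H₂O ÷ 18.015 g/mol = 0.1188 mol
Divide by the smallest (0.1188 mol): C 1.002, H 1.000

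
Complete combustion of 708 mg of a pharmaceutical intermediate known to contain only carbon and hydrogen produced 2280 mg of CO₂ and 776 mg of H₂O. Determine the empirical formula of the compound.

C3H5

mol C = 2.28 g CO₂ ÷ 44.009 g/mol = 0.05181 mol
mol H = 2 × 0.776 g H₂O ÷ 18.015 g/mol = 0.08615 mol
Divide by the smallest (0.05181 mol): C 1.000, H 1.663
Multiplying each by 3 gives whole numbers: C 3.00, H 4.99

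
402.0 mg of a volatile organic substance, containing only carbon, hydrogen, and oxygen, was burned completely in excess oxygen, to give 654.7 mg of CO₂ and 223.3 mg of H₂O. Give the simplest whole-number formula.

mol C = 0.6547 g CO₂ ÷ 44.009 g/mol = 0.014877 mol
mol H = 2 × 0.2233 g H₂O ÷ 18.015 g/mol = 0.024790 mol
mass O = 0.4020 − (0.17868 + 0.024989) = 0.19833 g → mol O = 0.19833 ÷ 15.999 = 0.012396 mol
Divide by the smallest (0.012396 mol): C 1.200, H 2.000, O 1.000
Multiplying each by 5 gives whole numbers: C 6.00, H 10.00, O 5.00

C6H10O5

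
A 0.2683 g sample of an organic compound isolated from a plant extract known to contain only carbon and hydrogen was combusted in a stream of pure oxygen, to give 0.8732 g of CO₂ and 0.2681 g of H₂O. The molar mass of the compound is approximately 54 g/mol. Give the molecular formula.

C4H6

mol C = 0.8732 g CO₂ ÷ 44.009 g/mol = 0.019841 mol
mol H = 2 × 0.2681 g H₂O ÷ 18.015 g/mol = 0.029764 mol
Divide by the smallest (0.019841 mol): C 1.000, H 1.500
Multiplying each by 2 gives whole numbers: C 2.00, H 3.00
Empirical formula: C2H3
Empirical-formula mass = 27.05 g/mol; 54 ÷ 27.05 ≈ 2, so the molecular formula is C4H6.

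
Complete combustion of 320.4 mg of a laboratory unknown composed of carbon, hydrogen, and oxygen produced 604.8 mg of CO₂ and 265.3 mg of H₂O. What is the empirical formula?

C7H15O4

mol C = 0.6048 g CO₂ ÷ 44.009 g/mol = 0.013743 mol
mol H = 2 × 0.2653 g H₂O ÷ 18.015 g/mol = 0.029453 mol
mass O = 0.3204 − (0.16506 + 0.029689) = 0.12565 g → mol O = 0.12565 ÷ 15.999 = 0.0078535 mol
Divide by the smallest (0.0078535 mol): C 1.750, H 3.750, O 1.000
Multiplying each by 4 gives whole numbers: C 7.00, H 15.00, O 4.00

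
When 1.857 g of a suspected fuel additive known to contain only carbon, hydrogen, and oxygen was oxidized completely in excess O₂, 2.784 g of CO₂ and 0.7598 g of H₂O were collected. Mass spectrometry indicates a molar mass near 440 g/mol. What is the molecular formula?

mol C = 2.784 g CO₂ ÷ 44.009 g/mol = 0.063260 mol
mol H = 2 × 0.7598 g H₂O ÷ 18.015 g/mol = 0.084352 mol
mass O = 1.857 − (0.75981 + 0.085027) = 1.0122 g → mol O = 1.0122 ÷ 15.999 = 0.063264 mol
Divide by the smallest (0.063260 mol): C 1.000, H 1.333, O 1.000
Multiplying each by 3 gives whole numbers: C 3.00, H 4.00, O 3.00
Empirical formula: C3H4O3
Empirical-formula mass = 88.06 g/mol; 440 ÷ 88.06 ≈ 5, so the molecular formula is C15H20O15.

C15H20O15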